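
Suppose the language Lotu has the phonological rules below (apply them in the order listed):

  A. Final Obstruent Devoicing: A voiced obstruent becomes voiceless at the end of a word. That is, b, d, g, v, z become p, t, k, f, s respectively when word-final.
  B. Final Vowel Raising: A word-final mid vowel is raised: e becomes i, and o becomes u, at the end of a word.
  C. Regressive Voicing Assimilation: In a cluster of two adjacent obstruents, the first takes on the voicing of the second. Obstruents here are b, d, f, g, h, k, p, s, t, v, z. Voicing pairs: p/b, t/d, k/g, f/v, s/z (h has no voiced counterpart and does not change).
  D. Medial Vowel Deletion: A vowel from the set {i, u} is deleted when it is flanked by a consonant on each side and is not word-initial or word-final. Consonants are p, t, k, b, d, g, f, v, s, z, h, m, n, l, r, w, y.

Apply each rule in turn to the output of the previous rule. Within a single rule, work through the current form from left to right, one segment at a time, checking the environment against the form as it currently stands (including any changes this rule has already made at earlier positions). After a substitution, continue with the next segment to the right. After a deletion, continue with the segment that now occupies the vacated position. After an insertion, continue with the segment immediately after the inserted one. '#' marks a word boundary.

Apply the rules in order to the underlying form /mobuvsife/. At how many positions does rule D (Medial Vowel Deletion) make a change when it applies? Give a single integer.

2

A Final Obstruent Devoicing: no change — [mobuvsife]
B Final Vowel Raising: [mobuvsife] → [mobuvsifi]
C Regressive Voicing Assimilation: [mobuvsifi] → [mobufsifi]
D Medial Vowel Deletion: [mobufsifi] → [mobfsfi]
Rule D changed 2 position(s).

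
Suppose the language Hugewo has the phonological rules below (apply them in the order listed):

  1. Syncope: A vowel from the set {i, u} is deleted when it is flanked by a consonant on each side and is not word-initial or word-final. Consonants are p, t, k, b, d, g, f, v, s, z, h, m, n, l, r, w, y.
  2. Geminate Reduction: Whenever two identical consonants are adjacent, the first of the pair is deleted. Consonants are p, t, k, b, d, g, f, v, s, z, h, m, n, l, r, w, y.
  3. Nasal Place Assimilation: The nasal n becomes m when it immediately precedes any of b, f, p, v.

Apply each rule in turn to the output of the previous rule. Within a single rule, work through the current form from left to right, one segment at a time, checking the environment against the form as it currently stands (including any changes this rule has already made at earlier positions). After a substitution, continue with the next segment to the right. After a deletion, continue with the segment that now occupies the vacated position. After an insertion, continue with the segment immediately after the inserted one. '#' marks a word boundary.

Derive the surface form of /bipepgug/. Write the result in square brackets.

[bpepg]

1 Syncope: [bipepgug] → [bpepgg]
2 Geminate Reduction: [bpepgg] → [bpepg]
3 Nasal Place Assimilation: no change — [bpepg]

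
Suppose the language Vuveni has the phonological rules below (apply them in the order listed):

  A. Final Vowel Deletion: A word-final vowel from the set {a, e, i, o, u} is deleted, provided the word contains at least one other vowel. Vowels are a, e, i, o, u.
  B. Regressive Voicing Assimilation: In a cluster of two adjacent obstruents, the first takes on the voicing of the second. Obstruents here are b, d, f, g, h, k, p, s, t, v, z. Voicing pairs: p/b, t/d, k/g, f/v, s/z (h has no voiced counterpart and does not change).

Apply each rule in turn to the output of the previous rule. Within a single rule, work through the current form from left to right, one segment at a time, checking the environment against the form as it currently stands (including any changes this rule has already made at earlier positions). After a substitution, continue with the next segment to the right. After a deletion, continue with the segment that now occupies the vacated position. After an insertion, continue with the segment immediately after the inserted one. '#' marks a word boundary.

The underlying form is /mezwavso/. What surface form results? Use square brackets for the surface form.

[mezwafs]

A Final Vowel Deletion: [mezwavso] → [mezwavs]
B Regressive Voicing Assimilation: [mezwavs] → [mezwafs]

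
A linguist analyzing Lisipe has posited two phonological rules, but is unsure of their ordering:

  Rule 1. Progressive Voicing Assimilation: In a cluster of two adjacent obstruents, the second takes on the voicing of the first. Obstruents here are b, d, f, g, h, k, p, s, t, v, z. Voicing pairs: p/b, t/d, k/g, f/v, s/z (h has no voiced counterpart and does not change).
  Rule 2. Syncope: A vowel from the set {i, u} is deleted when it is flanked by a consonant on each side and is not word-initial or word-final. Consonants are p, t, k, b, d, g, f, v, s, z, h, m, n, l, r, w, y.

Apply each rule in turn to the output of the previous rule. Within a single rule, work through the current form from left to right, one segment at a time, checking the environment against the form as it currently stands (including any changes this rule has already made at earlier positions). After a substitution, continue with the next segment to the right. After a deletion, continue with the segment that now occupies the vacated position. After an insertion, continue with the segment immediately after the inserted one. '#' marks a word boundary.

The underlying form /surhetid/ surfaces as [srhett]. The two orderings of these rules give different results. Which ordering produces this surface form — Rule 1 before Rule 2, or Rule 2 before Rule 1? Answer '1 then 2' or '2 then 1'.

Order 1 then 2:
  1 Progressive Voicing Assimilation: no change — [surhetid]
  2 Syncope: [surhetid] → [srhetd]
  result: [srhetd]
Order 2 then 1:
  2 Syncope: [surhetid] → [srhetd]
  1 Progressive Voicing Assimilation: [srhetd] → [srhett]
  result: [srhett]

2 then 1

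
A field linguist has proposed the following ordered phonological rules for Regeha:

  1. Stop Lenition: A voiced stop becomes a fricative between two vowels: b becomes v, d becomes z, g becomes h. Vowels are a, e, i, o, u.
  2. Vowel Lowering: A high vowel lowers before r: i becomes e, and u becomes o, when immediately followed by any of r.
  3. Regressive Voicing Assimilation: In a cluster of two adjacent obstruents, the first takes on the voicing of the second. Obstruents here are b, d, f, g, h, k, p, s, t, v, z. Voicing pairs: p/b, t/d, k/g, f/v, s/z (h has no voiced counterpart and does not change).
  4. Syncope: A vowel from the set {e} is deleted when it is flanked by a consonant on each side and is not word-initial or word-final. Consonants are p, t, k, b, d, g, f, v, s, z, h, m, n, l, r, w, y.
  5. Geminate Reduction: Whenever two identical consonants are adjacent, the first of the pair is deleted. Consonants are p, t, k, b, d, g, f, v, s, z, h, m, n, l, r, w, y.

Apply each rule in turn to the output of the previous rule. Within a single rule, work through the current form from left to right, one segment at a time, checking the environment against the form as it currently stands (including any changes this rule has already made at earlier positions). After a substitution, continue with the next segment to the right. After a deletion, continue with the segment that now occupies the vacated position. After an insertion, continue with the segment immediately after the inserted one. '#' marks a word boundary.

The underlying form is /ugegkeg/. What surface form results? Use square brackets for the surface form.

[uhkg]

1 Stop Lenition: [ugegkeg] → [uhegkeg]
2 Vowel Lowering: no change — [uhegkeg]
3 Regressive Voicing Assimilation: [uhegkeg] → [uhekkeg]
4 Syncope: [uhekkeg] → [uhkkg]
5 Geminate Reduction: [uhkkg] → [uhkg]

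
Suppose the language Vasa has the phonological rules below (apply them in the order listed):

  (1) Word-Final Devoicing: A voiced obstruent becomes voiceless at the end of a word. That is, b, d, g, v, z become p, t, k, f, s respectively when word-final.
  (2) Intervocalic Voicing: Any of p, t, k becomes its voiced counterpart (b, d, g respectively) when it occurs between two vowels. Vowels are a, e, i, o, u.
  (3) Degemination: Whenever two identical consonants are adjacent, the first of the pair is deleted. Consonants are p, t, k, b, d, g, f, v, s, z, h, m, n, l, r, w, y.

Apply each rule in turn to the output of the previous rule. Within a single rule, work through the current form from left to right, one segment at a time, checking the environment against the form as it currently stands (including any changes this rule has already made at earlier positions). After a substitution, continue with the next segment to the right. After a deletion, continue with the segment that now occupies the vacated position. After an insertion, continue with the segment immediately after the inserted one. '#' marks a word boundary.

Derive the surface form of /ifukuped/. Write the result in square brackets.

[ifugubet]

(1) Word-Final Devoicing: [ifukuped] → [ifukupet]
(2) Intervocalic Voicing: [ifukupet] → [ifugubet]
(3) Degemination: no change — [ifugubet]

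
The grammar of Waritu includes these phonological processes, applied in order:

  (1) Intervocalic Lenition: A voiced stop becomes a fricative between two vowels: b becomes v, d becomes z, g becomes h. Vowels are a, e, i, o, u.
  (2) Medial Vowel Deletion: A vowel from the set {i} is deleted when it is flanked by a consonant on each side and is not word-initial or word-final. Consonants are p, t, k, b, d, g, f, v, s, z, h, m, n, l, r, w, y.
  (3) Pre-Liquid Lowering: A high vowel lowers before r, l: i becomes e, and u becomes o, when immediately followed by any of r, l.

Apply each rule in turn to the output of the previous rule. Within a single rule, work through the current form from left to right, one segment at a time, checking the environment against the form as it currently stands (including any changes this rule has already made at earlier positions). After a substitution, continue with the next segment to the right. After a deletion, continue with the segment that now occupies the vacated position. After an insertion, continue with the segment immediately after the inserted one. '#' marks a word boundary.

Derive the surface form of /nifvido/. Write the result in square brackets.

[nfvzo]

(1) Intervocalic Lenition: [nifvido] → [nifvizo]
(2) Medial Vowel Deletion: [nifvizo] → [nfvzo]
(3) Pre-Liquid Lowering: no change — [nfvzo]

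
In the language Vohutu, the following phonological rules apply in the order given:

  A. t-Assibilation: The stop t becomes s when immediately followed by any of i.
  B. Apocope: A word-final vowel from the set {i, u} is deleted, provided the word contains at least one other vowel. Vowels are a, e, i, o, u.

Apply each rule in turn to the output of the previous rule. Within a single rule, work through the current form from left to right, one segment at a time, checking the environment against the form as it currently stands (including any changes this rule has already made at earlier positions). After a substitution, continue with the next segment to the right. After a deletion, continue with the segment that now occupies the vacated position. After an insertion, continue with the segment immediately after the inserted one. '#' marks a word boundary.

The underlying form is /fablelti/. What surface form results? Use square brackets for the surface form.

A t-Assibilation: [fablelti] → [fablelsi]
B Apocope: [fablelsi] → [fablels]

[fablels]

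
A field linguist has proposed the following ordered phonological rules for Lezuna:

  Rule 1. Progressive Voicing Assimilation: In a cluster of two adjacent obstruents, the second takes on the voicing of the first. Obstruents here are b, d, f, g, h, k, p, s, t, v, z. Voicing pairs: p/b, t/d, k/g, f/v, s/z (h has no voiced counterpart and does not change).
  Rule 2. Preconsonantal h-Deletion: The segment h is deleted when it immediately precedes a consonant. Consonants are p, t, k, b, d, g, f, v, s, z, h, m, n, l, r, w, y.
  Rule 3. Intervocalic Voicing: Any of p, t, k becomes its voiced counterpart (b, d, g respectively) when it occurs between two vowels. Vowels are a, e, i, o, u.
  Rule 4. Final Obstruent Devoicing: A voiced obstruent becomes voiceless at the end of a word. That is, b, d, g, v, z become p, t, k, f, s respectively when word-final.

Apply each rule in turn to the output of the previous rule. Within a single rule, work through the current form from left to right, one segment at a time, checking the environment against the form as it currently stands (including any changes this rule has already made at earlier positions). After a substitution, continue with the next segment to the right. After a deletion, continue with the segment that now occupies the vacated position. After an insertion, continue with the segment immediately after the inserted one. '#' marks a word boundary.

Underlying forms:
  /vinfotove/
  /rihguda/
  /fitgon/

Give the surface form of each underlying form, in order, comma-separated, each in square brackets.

[vinfodove], [riguda], [fitkon]

/vinfotove/:
  Rule 1 Progressive Voicing Assimilation: no change — [vinfotove]
  Rule 2 Preconsonantal h-Deletion: no change — [vinfotove]
  Rule 3 Intervocalic Voicing: [vinfotove] → [vinfodove]
  Rule 4 Final Obstruent Devoicing: no change — [vinfodove]
/rihguda/:
  Rule 1 Progressive Voicing Assimilation: [rihguda] → [rihkuda]
  Rule 2 Preconsonantal h-Deletion: [rihkuda] → [rikuda]
  Rule 3 Intervocalic Voicing: [rikuda] → [riguda]
  Rule 4 Final Obstruent Devoicing: no change — [riguda]
/fitgon/:
  Rule 1 Progressive Voicing Assimilation: [fitgon] → [fitkon]
  Rule 2 Preconsonantal h-Deletion: no change — [fitkon]
  Rule 3 Intervocalic Voicing: no change — [fitkon]
  Rule 4 Final Obstruent Devoicing: no change — [fitkon]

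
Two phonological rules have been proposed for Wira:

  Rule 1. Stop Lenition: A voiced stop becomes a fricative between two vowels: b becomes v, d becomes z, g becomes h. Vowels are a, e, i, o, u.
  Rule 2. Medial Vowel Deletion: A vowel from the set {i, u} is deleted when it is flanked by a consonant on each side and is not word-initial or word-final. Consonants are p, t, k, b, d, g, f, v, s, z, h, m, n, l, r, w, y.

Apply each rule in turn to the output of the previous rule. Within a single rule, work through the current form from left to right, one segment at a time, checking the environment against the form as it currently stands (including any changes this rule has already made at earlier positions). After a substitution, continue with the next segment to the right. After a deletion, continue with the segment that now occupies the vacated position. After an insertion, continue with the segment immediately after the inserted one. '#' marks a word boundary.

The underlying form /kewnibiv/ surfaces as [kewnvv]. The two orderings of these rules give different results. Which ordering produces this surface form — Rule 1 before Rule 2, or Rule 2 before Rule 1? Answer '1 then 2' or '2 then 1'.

1 then 2

Order 1 then 2:
  1 Stop Lenition: [kewnibiv] → [kewniviv]
  2 Medial Vowel Deletion: [kewniviv] → [kewnvv]
  result: [kewnvv]
Order 2 then 1:
  2 Medial Vowel Deletion: [kewnibiv] → [kewnbv]
  1 Stop Lenition: no change — [kewnbv]
  result: [kewnbv]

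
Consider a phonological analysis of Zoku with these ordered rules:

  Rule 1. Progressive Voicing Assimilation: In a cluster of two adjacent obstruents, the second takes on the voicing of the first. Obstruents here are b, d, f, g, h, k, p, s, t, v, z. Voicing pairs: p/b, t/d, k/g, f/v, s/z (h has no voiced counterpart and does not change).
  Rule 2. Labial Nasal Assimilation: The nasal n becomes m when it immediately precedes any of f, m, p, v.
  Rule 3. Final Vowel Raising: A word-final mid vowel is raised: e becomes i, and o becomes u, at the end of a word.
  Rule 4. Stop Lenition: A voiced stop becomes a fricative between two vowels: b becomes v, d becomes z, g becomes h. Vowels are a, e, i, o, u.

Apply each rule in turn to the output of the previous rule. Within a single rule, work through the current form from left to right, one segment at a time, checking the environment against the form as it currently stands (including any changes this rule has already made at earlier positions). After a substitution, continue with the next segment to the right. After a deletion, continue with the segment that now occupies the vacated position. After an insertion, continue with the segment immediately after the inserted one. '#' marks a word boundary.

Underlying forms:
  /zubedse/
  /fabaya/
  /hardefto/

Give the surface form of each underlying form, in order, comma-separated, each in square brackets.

/zubedse/:
  Rule 1 Progressive Voicing Assimilation: [zubedse] → [zubedze]
  Rule 2 Labial Nasal Assimilation: no change — [zubedze]
  Rule 3 Final Vowel Raising: [zubedze] → [zubedzi]
  Rule 4 Stop Lenition: [zubedzi] → [zuvedzi]
/fabaya/:
  Rule 1 Progressive Voicing Assimilation: no change — [fabaya]
  Rule 2 Labial Nasal Assimilation: no change — [fabaya]
  Rule 3 Final Vowel Raising: no change — [fabaya]
  Rule 4 Stop Lenition: [fabaya] → [favaya]
/hardefto/:
  Rule 1 Progressive Voicing Assimilation: no change — [hardefto]
  Rule 2 Labial Nasal Assimilation: no change — [hardefto]
  Rule 3 Final Vowel Raising: [hardefto] → [hardeftu]
  Rule 4 Stop Lenition: no change — [hardeftu]

[zuvedzi], [favaya], [hardeftu]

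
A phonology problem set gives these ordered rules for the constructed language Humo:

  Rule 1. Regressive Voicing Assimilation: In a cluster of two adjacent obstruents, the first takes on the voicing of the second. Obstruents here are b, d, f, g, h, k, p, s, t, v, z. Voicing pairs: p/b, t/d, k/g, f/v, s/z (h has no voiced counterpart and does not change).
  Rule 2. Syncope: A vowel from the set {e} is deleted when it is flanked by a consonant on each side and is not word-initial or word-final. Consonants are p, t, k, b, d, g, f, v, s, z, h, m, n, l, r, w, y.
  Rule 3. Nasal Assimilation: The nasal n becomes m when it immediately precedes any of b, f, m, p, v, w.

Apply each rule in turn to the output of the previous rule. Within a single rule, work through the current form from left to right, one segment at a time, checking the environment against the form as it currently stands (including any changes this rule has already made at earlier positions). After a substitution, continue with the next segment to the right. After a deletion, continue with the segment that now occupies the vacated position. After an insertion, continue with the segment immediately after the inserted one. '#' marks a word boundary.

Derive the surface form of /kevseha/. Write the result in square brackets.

[kfsha]

Rule 1 Regressive Voicing Assimilation: [kevseha] → [kefseha]
Rule 2 Syncope: [kefseha] → [kfsha]
Rule 3 Nasal Assimilation: no change — [kfsha]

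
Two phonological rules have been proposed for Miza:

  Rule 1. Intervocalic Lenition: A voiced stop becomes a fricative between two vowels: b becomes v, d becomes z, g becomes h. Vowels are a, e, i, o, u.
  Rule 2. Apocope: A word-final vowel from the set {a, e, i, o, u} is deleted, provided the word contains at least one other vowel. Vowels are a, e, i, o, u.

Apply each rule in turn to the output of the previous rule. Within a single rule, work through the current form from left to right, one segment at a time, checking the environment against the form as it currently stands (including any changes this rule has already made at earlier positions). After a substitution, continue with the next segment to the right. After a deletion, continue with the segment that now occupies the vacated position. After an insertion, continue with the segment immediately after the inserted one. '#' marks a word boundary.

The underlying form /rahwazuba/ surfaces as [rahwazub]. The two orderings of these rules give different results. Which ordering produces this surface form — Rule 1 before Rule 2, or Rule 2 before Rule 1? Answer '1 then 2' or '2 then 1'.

Order 1 then 2:
  1 Intervocalic Lenition: [rahwazuba] → [rahwazuva]
  2 Apocope: [rahwazuva] → [rahwazuv]
  result: [rahwazuv]
Order 2 then 1:
  2 Apocope: [rahwazuba] → [rahwazub]
  1 Intervocalic Lenition: no change — [rahwazub]
  result: [rahwazub]

2 then 1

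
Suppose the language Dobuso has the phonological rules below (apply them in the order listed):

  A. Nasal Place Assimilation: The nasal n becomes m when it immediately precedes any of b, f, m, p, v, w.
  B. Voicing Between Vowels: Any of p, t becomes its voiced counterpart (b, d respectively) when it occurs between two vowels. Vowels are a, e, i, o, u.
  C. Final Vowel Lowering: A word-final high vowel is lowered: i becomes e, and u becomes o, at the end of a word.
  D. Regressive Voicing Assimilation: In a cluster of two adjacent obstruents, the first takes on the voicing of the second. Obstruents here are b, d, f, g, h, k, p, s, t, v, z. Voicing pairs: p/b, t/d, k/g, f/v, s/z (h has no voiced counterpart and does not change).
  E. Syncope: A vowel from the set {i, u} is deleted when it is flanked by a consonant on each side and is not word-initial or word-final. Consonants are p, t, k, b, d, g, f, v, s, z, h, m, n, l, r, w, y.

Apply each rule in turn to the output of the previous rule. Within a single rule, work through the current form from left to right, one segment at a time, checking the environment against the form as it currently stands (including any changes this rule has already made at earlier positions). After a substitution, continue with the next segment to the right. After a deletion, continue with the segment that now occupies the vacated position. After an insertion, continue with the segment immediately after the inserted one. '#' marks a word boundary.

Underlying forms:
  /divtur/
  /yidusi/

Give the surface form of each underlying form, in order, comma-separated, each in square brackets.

[dftr], [ydse]

/divtur/:
  A Nasal Place Assimilation: no change — [divtur]
  B Voicing Between Vowels: no change — [divtur]
  C Final Vowel Lowering: no change — [divtur]
  D Regressive Voicing Assimilation: [divtur] → [diftur]
  E Syncope: [diftur] → [dftr]
/yidusi/:
  A Nasal Place Assimilation: no change — [yidusi]
  B Voicing Between Vowels: no change — [yidusi]
  C Final Vowel Lowering: [yidusi] → [yiduse]
  D Regressive Voicing Assimilation: no change — [yiduse]
  E Syncope: [yiduse] → [ydse]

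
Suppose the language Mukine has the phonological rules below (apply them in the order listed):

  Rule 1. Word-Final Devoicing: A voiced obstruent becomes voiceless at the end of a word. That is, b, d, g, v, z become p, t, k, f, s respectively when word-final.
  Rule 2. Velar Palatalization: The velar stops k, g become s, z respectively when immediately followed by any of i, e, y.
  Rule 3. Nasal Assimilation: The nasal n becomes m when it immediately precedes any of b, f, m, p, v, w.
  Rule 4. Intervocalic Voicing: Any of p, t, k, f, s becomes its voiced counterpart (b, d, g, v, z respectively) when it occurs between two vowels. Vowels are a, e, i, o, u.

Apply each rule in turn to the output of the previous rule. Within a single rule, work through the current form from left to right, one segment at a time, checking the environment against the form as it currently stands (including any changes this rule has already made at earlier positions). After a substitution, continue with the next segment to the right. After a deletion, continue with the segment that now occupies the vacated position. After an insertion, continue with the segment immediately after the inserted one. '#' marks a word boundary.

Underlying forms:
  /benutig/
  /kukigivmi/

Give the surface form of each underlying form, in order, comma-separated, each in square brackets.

[benudik], [kuzizivmi]

/benutig/:
  Rule 1 Word-Final Devoicing: [benutig] → [benutik]
  Rule 2 Velar Palatalization: no change — [benutik]
  Rule 3 Nasal Assimilation: no change — [benutik]
  Rule 4 Intervocalic Voicing: [benutik] → [benudik]
/kukigivmi/:
  Rule 1 Word-Final Devoicing: no change — [kukigivmi]
  Rule 2 Velar Palatalization: [kukigivmi] → [kusizivmi]
  Rule 3 Nasal Assimilation: no change — [kusizivmi]
  Rule 4 Intervocalic Voicing: [kusizivmi] → [kuzizivmi]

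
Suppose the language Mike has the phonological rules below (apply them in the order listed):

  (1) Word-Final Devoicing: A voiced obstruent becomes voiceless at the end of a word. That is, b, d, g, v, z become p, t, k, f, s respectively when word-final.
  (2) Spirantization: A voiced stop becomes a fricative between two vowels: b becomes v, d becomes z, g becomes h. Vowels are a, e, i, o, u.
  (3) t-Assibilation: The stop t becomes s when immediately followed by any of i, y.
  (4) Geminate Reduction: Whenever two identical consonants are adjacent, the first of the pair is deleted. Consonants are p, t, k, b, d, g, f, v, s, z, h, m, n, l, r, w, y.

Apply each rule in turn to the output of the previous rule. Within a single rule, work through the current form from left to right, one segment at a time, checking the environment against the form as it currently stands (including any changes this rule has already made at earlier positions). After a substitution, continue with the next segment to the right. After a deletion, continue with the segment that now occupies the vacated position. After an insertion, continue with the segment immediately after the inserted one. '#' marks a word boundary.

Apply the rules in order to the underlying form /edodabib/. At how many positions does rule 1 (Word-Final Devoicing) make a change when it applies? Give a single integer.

(1) Word-Final Devoicing: [edodabib] → [edodabip]
(2) Spirantization: [edodabip] → [ezozavip]
(3) t-Assibilation: no change — [ezozavip]
(4) Geminate Reduction: no change — [ezozavip]
Rule 1 changed 1 position(s).

1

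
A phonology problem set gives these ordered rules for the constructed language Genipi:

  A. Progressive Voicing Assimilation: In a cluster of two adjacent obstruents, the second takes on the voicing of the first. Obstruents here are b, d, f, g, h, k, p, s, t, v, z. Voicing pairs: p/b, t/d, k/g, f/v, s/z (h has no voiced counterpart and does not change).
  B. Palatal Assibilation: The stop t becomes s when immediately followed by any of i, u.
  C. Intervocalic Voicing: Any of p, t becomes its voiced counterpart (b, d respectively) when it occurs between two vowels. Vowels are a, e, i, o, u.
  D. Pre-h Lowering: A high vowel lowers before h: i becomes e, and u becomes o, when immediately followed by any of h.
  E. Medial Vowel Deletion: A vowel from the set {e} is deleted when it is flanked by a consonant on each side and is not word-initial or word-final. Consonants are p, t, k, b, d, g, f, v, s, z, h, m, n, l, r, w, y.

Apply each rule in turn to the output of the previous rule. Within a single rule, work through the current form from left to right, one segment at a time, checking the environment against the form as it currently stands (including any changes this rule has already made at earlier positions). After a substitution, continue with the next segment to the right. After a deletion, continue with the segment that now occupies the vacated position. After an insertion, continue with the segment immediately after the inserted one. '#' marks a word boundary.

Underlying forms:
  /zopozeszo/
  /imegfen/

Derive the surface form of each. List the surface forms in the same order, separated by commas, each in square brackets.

[zobozsso], [imgvn]

/zopozeszo/:
  A Progressive Voicing Assimilation: [zopozeszo] → [zopozesso]
  B Palatal Assibilation: no change — [zopozesso]
  C Intervocalic Voicing: [zopozesso] → [zobozesso]
  D Pre-h Lowering: no change — [zobozesso]
  E Medial Vowel Deletion: [zobozesso] → [zobozsso]
/imegfen/:
  A Progressive Voicing Assimilation: [imegfen] → [imegven]
  B Palatal Assibilation: no change — [imegven]
  C Intervocalic Voicing: no change — [imegven]
  D Pre-h Lowering: no change — [imegven]
  E Medial Vowel Deletion: [imegven] → [imgvn]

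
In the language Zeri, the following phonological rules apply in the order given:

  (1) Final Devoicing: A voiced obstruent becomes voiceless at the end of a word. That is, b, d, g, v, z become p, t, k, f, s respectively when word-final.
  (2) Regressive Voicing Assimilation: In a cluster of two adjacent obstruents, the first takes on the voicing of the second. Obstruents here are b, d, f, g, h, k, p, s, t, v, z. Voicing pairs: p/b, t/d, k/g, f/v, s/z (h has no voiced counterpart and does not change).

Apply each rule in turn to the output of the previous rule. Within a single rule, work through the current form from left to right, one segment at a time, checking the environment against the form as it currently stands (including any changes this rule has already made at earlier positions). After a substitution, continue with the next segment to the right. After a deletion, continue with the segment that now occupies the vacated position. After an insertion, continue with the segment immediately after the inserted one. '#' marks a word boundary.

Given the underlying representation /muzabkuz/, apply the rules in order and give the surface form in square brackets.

[muzapkus]

(1) Final Devoicing: [muzabkuz] → [muzabkus]
(2) Regressive Voicing Assimilation: [muzabkus] → [muzapkus]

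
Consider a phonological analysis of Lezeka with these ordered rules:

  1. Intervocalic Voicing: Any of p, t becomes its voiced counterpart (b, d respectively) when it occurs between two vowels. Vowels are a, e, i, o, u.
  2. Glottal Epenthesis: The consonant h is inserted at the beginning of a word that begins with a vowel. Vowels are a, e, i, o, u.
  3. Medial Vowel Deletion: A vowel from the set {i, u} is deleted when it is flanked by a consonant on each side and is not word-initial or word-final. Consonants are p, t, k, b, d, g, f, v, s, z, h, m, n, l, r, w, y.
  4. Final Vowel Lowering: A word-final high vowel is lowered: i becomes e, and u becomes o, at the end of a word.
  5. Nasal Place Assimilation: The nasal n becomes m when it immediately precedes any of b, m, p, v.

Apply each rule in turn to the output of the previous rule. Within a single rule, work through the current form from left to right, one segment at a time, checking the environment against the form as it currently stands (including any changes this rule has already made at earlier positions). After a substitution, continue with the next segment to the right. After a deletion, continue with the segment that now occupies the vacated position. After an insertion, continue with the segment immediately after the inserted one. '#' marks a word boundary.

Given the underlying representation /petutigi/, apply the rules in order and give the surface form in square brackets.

[peddge]

1 Intervocalic Voicing: [petutigi] → [pedudigi]
2 Glottal Epenthesis: no change — [pedudigi]
3 Medial Vowel Deletion: [pedudigi] → [peddgi]
4 Final Vowel Lowering: [peddgi] → [peddge]
5 Nasal Place Assimilation: no change — [peddge]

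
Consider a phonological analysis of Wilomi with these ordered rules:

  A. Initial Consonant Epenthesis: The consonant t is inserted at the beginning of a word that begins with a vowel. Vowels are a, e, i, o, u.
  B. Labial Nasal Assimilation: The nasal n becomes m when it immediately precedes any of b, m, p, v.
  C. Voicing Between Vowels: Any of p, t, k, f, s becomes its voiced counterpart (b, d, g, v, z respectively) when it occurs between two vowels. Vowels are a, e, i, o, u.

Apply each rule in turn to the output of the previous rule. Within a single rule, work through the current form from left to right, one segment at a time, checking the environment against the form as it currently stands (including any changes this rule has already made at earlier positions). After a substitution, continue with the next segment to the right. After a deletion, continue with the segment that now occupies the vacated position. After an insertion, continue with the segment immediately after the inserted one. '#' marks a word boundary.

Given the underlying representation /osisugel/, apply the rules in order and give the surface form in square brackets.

A Initial Consonant Epenthesis: [osisugel] → [tosisugel]
B Labial Nasal Assimilation: no change — [tosisugel]
C Voicing Between Vowels: [tosisugel] → [tozizugel]

[tozizugel]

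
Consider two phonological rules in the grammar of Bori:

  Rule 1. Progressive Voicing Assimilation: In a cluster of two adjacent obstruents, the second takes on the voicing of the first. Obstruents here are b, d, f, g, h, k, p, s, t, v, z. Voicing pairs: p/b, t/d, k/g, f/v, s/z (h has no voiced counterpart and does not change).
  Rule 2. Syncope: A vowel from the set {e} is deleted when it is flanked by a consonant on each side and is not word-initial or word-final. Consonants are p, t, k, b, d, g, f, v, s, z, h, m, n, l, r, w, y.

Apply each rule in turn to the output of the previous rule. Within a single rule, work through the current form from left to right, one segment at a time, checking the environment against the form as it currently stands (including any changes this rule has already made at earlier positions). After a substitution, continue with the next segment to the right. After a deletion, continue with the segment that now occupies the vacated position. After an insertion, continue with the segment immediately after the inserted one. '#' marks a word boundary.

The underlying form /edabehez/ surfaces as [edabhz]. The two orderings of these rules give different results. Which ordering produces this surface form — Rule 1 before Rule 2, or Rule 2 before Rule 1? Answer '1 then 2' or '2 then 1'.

1 then 2

Order 1 then 2:
  1 Progressive Voicing Assimilation: no change — [edabehez]
  2 Syncope: [edabehez] → [edabhz]
  result: [edabhz]
Order 2 then 1:
  2 Syncope: [edabehez] → [edabhz]
  1 Progressive Voicing Assimilation: [edabhz] → [edabhs]
  result: [edabhs]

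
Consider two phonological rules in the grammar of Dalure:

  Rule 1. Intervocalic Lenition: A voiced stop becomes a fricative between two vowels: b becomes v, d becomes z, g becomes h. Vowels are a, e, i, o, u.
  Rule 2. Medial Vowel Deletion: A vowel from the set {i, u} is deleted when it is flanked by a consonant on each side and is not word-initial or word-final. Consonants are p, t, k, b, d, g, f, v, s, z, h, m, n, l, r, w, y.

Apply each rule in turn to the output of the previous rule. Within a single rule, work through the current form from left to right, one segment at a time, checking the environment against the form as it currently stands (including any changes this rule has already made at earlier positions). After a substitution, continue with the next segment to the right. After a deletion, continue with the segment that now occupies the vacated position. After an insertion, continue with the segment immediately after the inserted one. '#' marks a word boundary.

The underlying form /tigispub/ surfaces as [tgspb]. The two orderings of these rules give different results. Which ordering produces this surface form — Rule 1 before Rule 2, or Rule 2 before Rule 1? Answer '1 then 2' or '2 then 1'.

2 then 1

Order 1 then 2:
  1 Intervocalic Lenition: [tigispub] → [tihispub]
  2 Medial Vowel Deletion: [tihispub] → [thspb]
  result: [thspb]
Order 2 then 1:
  2 Medial Vowel Deletion: [tigispub] → [tgspb]
  1 Intervocalic Lenition: no change — [tgspb]
  result: [tgspb]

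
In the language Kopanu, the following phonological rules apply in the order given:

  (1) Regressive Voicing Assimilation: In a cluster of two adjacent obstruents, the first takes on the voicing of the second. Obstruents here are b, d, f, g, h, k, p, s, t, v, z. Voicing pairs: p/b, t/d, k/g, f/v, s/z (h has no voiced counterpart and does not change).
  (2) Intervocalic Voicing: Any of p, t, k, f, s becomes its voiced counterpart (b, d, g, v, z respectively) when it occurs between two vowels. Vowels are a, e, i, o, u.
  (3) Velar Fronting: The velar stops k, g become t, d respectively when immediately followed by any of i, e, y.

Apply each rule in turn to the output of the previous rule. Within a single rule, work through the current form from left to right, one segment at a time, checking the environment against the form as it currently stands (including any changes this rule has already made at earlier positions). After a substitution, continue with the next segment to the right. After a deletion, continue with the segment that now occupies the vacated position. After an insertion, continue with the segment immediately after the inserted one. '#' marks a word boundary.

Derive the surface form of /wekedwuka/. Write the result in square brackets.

(1) Regressive Voicing Assimilation: no change — [wekedwuka]
(2) Intervocalic Voicing: [wekedwuka] → [wegedwuga]
(3) Velar Fronting: [wegedwuga] → [wededwuga]

[wededwuga]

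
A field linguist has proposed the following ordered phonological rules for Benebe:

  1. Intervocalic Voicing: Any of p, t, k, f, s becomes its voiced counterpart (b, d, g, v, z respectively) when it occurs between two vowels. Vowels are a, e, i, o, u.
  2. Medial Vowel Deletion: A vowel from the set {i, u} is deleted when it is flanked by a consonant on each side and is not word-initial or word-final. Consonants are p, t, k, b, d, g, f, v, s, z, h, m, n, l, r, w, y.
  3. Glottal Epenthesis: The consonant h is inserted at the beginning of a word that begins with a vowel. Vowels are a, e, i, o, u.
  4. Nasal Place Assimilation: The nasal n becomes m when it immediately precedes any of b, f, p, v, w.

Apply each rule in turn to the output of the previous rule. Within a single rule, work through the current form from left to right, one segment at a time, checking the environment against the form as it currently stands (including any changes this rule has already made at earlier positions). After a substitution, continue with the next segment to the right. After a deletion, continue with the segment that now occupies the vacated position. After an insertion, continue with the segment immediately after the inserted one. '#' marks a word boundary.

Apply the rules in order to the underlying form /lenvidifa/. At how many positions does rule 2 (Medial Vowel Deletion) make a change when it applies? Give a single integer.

1 Intervocalic Voicing: [lenvidifa] → [lenvidiva]
2 Medial Vowel Deletion: [lenvidiva] → [lenvdva]
3 Glottal Epenthesis: no change — [lenvdva]
4 Nasal Place Assimilation: [lenvdva] → [lemvdva]
Rule 2 changed 2 position(s).

2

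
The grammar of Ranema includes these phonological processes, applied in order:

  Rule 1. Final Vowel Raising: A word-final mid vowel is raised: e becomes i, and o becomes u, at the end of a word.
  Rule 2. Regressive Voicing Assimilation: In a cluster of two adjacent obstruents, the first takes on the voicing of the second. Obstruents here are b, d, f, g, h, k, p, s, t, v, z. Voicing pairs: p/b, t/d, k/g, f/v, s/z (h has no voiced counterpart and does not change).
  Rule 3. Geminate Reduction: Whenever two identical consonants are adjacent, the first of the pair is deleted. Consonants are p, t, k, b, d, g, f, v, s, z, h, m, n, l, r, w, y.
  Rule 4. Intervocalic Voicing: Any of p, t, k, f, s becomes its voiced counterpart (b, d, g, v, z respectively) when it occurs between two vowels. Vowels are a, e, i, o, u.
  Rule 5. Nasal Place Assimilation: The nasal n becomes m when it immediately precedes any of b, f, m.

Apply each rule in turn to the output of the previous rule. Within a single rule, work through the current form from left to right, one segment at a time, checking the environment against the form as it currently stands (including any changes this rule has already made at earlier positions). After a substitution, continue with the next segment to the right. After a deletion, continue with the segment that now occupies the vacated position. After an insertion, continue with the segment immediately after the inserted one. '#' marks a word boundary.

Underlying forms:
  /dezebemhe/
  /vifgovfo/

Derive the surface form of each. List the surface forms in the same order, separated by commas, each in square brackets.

/dezebemhe/:
  Rule 1 Final Vowel Raising: [dezebemhe] → [dezebemhi]
  Rule 2 Regressive Voicing Assimilation: no change — [dezebemhi]
  Rule 3 Geminate Reduction: no change — [dezebemhi]
  Rule 4 Intervocalic Voicing: no change — [dezebemhi]
  Rule 5 Nasal Place Assimilation: no change — [dezebemhi]
/vifgovfo/:
  Rule 1 Final Vowel Raising: [vifgovfo] → [vifgovfu]
  Rule 2 Regressive Voicing Assimilation: [vifgovfu] → [vivgoffu]
  Rule 3 Geminate Reduction: [vivgoffu] → [vivgofu]
  Rule 4 Intervocalic Voicing: [vivgofu] → [vivgovu]
  Rule 5 Nasal Place Assimilation: no change — [vivgovu]

[dezebemhi], [vivgovu]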